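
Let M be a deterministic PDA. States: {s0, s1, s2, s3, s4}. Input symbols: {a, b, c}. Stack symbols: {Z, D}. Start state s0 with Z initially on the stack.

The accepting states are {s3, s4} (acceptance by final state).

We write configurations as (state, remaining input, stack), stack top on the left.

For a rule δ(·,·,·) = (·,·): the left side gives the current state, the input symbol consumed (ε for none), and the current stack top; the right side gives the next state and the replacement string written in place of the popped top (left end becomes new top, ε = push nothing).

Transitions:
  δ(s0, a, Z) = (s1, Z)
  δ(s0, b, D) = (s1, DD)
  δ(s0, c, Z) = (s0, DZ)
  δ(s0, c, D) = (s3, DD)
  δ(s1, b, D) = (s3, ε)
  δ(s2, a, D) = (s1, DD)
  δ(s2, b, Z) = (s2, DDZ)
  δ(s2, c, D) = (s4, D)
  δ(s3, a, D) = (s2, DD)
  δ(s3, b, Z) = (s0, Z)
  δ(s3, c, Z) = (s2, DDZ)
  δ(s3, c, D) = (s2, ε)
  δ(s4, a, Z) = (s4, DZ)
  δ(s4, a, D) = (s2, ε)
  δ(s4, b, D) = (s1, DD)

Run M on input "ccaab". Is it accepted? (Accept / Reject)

(s0, ccaab, Z) ⊢ (s0, caab, DZ) ⊢ (s3, aab, DDZ) ⊢ (s2, ab, DDDZ) ⊢ (s1, b, DDDDZ) ⊢ (s3, ε, DDDZ)
All input consumed; state s3 ∈ F.

Accept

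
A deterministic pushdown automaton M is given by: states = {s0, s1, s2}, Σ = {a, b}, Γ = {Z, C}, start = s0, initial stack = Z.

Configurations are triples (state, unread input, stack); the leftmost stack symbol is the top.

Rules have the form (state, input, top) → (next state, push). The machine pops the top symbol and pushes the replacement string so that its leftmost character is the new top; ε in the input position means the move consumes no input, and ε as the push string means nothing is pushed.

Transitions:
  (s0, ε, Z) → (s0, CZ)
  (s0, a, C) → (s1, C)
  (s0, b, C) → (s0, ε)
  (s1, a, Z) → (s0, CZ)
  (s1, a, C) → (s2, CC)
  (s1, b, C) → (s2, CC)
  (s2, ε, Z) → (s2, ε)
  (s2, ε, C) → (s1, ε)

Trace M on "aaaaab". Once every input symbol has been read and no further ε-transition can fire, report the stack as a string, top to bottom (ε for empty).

CZ

(s0, aaaaab, Z) ⊢ (s0, aaaaab, CZ) ⊢ (s1, aaaab, CZ) ⊢ (s2, aaab, CCZ) ⊢ (s1, aaab, CZ) ⊢ (s2, aab, CCZ) ⊢ (s1, aab, CZ) ⊢ (s2, ab, CCZ) ⊢ (s1, ab, CZ) ⊢ (s2, b, CCZ) ⊢ (s1, b, CZ) ⊢ (s2, ε, CCZ) ⊢ (s1, ε, CZ)
All input consumed in state s1 with stack CZ.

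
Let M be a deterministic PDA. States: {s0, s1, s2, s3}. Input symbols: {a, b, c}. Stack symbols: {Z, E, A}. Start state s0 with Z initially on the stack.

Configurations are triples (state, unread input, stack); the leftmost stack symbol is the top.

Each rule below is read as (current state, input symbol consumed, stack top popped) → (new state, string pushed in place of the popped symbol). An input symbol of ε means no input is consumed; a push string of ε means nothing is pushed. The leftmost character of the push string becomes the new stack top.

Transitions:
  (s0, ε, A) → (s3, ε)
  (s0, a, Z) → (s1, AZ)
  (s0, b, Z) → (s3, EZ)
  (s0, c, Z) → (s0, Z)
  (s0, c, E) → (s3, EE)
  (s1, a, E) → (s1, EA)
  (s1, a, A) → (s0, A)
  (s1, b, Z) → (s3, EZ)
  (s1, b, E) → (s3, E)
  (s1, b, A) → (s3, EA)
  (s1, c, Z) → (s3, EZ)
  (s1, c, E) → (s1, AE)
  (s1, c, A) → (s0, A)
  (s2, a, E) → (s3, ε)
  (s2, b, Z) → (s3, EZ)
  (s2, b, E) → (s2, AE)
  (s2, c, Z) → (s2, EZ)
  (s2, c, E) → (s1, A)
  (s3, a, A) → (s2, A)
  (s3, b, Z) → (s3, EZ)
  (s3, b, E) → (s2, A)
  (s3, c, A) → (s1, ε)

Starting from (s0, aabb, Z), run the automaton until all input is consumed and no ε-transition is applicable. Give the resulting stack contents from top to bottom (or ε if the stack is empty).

AZ

(s0, aabb, Z)
  read a, top Z: go to s1, push AZ → (s1, abb, AZ)
  read a, top A: go to s0, push A → (s0, bb, AZ)
  ε-move, top A: go to s3, push ε → (s3, bb, Z)
  read b, top Z: go to s3, push EZ → (s3, b, EZ)
  read b, top E: go to s2, push A → (s2, ε, AZ)
All input consumed in state s2 with stack AZ.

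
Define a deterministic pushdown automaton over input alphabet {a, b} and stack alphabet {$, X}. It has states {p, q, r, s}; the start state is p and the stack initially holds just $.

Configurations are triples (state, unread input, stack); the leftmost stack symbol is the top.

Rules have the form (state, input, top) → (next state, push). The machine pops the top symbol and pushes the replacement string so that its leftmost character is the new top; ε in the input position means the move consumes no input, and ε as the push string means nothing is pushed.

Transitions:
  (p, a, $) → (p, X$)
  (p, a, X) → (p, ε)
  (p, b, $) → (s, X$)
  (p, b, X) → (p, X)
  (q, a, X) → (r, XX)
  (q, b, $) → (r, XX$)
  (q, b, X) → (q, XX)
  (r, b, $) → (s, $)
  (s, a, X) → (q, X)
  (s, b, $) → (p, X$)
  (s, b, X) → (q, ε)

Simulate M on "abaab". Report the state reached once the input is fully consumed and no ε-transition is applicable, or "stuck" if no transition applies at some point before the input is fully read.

p

(p, abaab, $) ⊢ (p, baab, X$) ⊢ (p, aab, X$) ⊢ (p, ab, $) ⊢ (p, b, X$) ⊢ (p, ε, X$)
All input consumed; M is in state p.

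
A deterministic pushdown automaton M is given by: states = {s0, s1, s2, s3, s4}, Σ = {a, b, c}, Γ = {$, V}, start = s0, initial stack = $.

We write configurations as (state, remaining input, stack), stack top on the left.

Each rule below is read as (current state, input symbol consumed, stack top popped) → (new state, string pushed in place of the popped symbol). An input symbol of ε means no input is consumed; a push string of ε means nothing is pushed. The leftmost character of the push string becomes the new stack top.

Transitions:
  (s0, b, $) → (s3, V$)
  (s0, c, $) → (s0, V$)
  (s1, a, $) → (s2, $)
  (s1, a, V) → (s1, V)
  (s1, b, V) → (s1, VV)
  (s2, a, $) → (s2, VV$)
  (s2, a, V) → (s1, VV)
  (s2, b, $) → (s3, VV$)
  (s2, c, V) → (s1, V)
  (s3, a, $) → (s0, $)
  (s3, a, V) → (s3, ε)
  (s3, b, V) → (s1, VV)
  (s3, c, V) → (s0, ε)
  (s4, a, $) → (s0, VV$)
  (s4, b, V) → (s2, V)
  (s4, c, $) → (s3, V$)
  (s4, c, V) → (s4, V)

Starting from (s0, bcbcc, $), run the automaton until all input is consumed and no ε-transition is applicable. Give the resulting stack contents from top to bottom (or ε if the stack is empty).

V$

(s0, bcbcc, $) ⊢ (s3, cbcc, V$) ⊢ (s0, bcc, $) ⊢ (s3, cc, V$) ⊢ (s0, c, $) ⊢ (s0, ε, V$)
All input consumed in state s0 with stack V$.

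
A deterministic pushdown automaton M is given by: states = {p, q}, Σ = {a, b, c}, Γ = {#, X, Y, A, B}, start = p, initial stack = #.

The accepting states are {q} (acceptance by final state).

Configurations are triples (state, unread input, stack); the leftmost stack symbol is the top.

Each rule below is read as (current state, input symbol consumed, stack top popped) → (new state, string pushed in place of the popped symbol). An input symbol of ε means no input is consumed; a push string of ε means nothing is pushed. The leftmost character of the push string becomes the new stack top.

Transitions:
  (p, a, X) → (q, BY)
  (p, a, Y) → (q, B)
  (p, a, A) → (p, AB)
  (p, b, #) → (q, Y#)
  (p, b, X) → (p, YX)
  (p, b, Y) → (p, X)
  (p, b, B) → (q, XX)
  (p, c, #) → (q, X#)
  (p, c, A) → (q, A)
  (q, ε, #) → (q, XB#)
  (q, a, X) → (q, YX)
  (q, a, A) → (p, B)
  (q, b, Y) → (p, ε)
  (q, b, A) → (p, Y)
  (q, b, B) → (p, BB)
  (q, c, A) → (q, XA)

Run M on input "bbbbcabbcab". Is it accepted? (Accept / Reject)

Reject

(p, bbbbcabbcab, #) ⊢ (q, bbbcabbcab, Y#) ⊢ (p, bbcabbcab, #) ⊢ (q, bcabbcab, Y#) ⊢ (p, cabbcab, #) ⊢ (q, abbcab, X#) ⊢ (q, bbcab, YX#) ⊢ (p, bcab, X#) ⊢ (p, cab, YX#)
No transition applies at (p, cab, YX#); input not fully consumed.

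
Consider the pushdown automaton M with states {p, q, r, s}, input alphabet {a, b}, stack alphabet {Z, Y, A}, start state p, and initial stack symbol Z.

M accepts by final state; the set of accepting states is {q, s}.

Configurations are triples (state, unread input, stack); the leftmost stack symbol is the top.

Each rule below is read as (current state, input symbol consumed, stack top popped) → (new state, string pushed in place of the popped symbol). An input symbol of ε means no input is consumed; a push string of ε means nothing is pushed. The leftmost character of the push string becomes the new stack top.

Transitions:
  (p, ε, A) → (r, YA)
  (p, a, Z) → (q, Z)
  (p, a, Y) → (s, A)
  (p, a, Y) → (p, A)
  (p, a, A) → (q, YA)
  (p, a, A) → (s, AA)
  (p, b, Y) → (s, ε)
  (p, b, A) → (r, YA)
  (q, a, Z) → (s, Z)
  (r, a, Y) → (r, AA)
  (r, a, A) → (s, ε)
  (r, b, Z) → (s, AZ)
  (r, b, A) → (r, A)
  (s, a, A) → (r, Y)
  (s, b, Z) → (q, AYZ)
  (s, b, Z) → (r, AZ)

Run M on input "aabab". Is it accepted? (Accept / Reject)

One accepting computation: (p, aabab, Z) ⊢ (q, abab, Z) ⊢ (s, bab, Z) ⊢ (r, ab, AZ) ⊢ (s, b, Z) ⊢ (q, ε, AYZ)
All input consumed and state q ∈ F.

Accept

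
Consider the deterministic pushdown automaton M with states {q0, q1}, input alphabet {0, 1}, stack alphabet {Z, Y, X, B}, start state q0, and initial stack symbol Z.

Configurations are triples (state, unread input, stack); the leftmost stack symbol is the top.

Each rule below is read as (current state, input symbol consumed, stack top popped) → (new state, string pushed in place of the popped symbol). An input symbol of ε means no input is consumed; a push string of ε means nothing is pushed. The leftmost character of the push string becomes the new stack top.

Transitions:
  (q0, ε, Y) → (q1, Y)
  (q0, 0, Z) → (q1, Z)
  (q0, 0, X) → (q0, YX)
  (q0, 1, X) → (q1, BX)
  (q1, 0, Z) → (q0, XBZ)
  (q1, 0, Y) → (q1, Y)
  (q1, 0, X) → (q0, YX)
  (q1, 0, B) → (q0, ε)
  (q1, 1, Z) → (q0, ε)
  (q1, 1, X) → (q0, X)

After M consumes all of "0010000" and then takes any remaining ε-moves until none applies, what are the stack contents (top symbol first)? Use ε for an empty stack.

(q0, 0010000, Z)
  read 0, top Z: go to q1, push Z → (q1, 010000, Z)
  read 0, top Z: go to q0, push XBZ → (q0, 10000, XBZ)
  read 1, top X: go to q1, push BX → (q1, 0000, BXBZ)
  read 0, top B: go to q0, push ε → (q0, 000, XBZ)
  read 0, top X: go to q0, push YX → (q0, 00, YXBZ)
  ε-move, top Y: go to q1, push Y → (q1, 00, YXBZ)
  read 0, top Y: go to q1, push Y → (q1, 0, YXBZ)
  read 0, top Y: go to q1, push Y → (q1, ε, YXBZ)
All input consumed in state q1 with stack YXBZ.

YXBZ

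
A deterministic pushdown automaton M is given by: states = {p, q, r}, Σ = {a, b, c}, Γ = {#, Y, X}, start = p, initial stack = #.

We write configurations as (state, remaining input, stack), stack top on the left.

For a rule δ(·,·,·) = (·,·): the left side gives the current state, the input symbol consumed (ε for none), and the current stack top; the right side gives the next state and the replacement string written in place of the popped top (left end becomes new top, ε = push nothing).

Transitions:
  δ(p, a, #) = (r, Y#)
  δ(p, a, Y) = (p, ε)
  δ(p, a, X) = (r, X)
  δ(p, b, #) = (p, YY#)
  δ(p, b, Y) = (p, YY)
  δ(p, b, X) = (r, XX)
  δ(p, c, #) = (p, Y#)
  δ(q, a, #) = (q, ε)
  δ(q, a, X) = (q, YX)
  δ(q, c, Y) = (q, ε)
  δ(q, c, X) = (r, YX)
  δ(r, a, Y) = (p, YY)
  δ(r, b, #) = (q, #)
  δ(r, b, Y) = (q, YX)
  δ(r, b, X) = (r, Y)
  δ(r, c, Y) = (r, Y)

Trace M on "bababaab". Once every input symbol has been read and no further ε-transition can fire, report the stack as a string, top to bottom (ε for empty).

(p, bababaab, #) ⊢ (p, ababaab, YY#) ⊢ (p, babaab, Y#) ⊢ (p, abaab, YY#) ⊢ (p, baab, Y#) ⊢ (p, aab, YY#) ⊢ (p, ab, Y#) ⊢ (p, b, #) ⊢ (p, ε, YY#)
All input consumed in state p with stack YY#.

YY#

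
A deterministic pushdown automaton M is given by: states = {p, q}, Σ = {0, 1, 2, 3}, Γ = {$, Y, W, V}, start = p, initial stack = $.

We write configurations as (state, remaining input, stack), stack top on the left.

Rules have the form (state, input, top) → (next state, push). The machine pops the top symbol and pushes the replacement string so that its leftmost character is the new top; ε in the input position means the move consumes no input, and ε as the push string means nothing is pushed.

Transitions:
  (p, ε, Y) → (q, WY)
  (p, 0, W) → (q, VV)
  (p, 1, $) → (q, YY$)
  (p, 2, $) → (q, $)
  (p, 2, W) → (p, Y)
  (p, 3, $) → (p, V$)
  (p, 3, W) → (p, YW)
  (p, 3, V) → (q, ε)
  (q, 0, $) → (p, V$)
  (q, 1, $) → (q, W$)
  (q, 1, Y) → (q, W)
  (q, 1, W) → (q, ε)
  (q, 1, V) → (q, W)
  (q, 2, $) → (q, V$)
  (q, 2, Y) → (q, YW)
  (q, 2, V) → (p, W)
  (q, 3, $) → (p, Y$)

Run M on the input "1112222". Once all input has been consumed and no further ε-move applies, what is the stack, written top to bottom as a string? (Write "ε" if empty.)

YWWWW$

(p, 1112222, $)
  read 1, top $: go to q, push YY$ → (q, 112222, YY$)
  read 1, top Y: go to q, push W → (q, 12222, WY$)
  read 1, top W: go to q, push ε → (q, 2222, Y$)
  read 2, top Y: go to q, push YW → (q, 222, YW$)
  read 2, top Y: go to q, push YW → (q, 22, YWW$)
  read 2, top Y: go to q, push YW → (q, 2, YWWW$)
  read 2, top Y: go to q, push YW → (q, ε, YWWWW$)
All input consumed in state q with stack YWWWW$.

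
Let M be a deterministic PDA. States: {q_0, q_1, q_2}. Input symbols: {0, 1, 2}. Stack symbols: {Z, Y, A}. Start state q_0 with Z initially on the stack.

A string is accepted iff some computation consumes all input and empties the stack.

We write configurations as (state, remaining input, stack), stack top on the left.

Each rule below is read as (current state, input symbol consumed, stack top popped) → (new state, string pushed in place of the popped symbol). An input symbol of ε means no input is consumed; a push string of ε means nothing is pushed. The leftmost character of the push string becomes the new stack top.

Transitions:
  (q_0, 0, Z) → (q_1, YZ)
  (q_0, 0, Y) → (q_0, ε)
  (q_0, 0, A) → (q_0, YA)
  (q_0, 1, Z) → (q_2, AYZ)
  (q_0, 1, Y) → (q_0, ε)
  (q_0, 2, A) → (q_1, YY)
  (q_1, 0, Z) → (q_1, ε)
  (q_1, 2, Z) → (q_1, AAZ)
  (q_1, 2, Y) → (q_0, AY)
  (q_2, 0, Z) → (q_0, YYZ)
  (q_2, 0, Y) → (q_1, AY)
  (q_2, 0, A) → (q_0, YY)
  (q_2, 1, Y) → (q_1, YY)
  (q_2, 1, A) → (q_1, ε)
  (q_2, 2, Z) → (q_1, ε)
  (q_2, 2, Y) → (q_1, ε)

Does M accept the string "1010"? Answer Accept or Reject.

(q_0, 1010, Z) ⊢ (q_2, 010, AYZ) ⊢ (q_0, 10, YYYZ) ⊢ (q_0, 0, YYZ) ⊢ (q_0, ε, YZ)
All input consumed; stack is YZ, not empty, and no further ε-move applies.

Reject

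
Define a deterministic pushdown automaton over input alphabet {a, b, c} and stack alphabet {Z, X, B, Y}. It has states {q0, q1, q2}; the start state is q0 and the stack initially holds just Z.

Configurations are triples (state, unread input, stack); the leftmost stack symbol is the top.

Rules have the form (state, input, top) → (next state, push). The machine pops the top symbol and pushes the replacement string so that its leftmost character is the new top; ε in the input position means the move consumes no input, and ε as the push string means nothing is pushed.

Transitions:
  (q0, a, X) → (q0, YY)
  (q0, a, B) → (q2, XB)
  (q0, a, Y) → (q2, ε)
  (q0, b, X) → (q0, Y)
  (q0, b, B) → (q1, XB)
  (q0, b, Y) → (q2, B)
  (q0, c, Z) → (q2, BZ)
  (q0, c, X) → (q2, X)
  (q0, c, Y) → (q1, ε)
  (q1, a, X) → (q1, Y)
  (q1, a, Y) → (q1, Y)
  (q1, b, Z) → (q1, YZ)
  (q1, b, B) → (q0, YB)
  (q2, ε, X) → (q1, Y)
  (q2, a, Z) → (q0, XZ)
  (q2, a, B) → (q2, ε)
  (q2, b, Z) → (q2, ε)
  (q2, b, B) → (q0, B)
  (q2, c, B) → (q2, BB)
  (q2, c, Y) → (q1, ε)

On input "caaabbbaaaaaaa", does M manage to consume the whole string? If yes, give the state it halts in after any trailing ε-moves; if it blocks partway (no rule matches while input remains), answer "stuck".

(q0, caaabbbaaaaaaa, Z)
  read c, top Z: go to q2, push BZ → (q2, aaabbbaaaaaaa, BZ)
  read a, top B: go to q2, push ε → (q2, aabbbaaaaaaa, Z)
  read a, top Z: go to q0, push XZ → (q0, abbbaaaaaaa, XZ)
  read a, top X: go to q0, push YY → (q0, bbbaaaaaaa, YYZ)
  read b, top Y: go to q2, push B → (q2, bbaaaaaaa, BYZ)
  read b, top B: go to q0, push B → (q0, baaaaaaa, BYZ)
  read b, top B: go to q1, push XB → (q1, aaaaaaa, XBYZ)
  read a, top X: go to q1, push Y → (q1, aaaaaa, YBYZ)
  read a, top Y: go to q1, push Y → (q1, aaaaa, YBYZ)
  read a, top Y: go to q1, push Y → (q1, aaaa, YBYZ)
  read a, top Y: go to q1, push Y → (q1, aaa, YBYZ)
  read a, top Y: go to q1, push Y → (q1, aa, YBYZ)
  read a, top Y: go to q1, push Y → (q1, a, YBYZ)
  read a, top Y: go to q1, push Y → (q1, ε, YBYZ)
All input consumed; M is in state q1.

q1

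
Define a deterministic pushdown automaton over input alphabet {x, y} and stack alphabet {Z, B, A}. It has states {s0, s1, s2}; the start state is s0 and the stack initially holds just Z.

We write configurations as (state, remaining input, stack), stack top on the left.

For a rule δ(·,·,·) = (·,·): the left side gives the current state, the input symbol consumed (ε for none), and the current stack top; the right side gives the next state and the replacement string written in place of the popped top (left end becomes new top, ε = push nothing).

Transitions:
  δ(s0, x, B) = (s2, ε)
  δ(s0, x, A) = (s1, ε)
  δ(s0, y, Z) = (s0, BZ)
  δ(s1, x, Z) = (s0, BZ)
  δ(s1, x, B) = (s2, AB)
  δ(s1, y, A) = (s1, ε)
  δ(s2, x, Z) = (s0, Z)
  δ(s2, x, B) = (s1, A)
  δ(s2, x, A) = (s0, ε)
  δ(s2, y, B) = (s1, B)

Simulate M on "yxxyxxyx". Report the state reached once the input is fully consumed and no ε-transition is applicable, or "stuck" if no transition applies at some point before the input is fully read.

s2

(s0, yxxyxxyx, Z) ⊢ (s0, xxyxxyx, BZ) ⊢ (s2, xyxxyx, Z) ⊢ (s0, yxxyx, Z) ⊢ (s0, xxyx, BZ) ⊢ (s2, xyx, Z) ⊢ (s0, yx, Z) ⊢ (s0, x, BZ) ⊢ (s2, ε, Z)
All input consumed; M is in state s2.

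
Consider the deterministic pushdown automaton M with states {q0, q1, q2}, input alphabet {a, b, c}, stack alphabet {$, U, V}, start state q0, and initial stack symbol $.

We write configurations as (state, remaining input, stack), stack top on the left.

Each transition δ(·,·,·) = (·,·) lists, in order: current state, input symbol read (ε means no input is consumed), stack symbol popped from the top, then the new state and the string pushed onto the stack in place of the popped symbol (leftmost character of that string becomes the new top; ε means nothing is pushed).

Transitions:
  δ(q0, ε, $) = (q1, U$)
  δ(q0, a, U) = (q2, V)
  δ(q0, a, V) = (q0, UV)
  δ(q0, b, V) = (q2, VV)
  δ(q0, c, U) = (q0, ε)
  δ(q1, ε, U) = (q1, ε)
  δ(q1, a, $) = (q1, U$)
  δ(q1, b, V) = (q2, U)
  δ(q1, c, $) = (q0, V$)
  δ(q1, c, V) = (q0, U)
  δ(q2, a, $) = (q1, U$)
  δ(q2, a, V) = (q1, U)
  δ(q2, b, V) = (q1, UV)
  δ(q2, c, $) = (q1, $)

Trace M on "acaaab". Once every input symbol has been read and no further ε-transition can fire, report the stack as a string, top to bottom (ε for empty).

U$

(q0, acaaab, $)
  ε-move, top $: go to q1, push U$ → (q1, acaaab, U$)
  ε-move, top U: go to q1, push ε → (q1, acaaab, $)
  read a, top $: go to q1, push U$ → (q1, caaab, U$)
  ε-move, top U: go to q1, push ε → (q1, caaab, $)
  read c, top $: go to q0, push V$ → (q0, aaab, V$)
  read a, top V: go to q0, push UV → (q0, aab, UV$)
  read a, top U: go to q2, push V → (q2, ab, VV$)
  read a, top V: go to q1, push U → (q1, b, UV$)
  ε-move, top U: go to q1, push ε → (q1, b, V$)
  read b, top V: go to q2, push U → (q2, ε, U$)
All input consumed in state q2 with stack U$.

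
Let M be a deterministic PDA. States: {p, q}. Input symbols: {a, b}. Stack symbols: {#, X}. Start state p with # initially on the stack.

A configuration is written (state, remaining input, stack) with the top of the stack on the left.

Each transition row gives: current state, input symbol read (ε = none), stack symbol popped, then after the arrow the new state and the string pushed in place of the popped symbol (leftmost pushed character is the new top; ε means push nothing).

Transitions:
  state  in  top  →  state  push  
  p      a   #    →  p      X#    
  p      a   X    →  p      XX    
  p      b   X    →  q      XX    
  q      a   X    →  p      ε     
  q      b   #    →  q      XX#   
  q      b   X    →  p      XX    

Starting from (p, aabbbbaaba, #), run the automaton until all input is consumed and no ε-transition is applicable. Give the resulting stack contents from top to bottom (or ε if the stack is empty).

XXXXXXXX#

(p, aabbbbaaba, #)
  read a, top #: go to p, push X# → (p, abbbbaaba, X#)
  read a, top X: go to p, push XX → (p, bbbbaaba, XX#)
  read b, top X: go to q, push XX → (q, bbbaaba, XXX#)
  read b, top X: go to p, push XX → (p, bbaaba, XXXX#)
  read b, top X: go to q, push XX → (q, baaba, XXXXX#)
  read b, top X: go to p, push XX → (p, aaba, XXXXXX#)
  read a, top X: go to p, push XX → (p, aba, XXXXXXX#)
  read a, top X: go to p, push XX → (p, ba, XXXXXXXX#)
  read b, top X: go to q, push XX → (q, a, XXXXXXXXX#)
  read a, top X: go to p, push ε → (p, ε, XXXXXXXX#)
All input consumed in state p with stack XXXXXXXX#.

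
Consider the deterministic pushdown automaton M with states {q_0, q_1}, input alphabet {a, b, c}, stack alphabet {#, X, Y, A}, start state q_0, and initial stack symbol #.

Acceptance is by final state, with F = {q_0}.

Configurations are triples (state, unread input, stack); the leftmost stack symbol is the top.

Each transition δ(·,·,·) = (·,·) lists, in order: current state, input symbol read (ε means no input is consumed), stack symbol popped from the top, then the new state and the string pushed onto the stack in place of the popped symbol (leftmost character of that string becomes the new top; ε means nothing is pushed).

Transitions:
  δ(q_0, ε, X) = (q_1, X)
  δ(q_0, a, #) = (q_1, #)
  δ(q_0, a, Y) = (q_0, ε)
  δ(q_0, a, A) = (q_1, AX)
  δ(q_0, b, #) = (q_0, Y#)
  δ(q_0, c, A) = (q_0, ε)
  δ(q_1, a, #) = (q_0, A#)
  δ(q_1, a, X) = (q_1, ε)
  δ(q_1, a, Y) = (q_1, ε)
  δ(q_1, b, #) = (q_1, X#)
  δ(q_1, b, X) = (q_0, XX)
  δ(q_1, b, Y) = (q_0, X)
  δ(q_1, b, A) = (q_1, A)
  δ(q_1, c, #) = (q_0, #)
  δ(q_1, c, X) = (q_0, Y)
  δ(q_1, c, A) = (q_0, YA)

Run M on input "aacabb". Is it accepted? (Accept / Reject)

Accept

(q_0, aacabb, #)
  read a, top #: go to q_1, push # → (q_1, acabb, #)
  read a, top #: go to q_0, push A# → (q_0, cabb, A#)
  read c, top A: go to q_0, push ε → (q_0, abb, #)
  read a, top #: go to q_1, push # → (q_1, bb, #)
  read b, top #: go to q_1, push X# → (q_1, b, X#)
  read b, top X: go to q_0, push XX → (q_0, ε, XX#)
All input consumed; state q_0 ∈ F.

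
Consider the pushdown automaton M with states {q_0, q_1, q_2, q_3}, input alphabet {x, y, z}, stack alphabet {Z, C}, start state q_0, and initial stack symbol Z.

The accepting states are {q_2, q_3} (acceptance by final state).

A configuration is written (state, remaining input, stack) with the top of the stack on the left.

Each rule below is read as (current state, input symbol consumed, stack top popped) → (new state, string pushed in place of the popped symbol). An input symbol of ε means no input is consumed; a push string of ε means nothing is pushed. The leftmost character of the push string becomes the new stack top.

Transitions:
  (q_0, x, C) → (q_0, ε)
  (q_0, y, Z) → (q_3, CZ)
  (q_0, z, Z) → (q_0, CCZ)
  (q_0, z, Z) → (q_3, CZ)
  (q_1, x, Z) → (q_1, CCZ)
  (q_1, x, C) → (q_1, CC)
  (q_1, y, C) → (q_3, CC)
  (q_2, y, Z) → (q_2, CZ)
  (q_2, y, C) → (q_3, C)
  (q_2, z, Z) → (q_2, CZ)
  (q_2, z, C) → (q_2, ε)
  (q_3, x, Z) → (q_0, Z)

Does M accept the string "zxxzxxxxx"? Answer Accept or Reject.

Reject

No computation consumes all input and reaches a final state.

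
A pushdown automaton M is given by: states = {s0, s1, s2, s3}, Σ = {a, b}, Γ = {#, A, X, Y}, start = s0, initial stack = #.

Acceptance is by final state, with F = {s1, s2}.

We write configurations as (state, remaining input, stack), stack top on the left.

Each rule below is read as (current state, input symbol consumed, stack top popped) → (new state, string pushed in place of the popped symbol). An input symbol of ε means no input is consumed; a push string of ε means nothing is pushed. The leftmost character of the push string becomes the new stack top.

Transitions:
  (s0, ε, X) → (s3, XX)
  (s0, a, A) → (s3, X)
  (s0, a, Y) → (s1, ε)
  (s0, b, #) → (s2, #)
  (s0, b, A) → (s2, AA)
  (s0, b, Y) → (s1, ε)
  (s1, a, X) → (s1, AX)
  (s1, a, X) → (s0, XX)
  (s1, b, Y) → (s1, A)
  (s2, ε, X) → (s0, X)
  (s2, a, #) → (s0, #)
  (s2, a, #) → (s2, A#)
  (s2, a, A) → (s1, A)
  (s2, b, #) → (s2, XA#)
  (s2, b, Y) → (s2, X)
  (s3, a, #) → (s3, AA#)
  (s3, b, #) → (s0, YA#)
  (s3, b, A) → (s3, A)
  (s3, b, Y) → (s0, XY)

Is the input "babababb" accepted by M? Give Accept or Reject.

One accepting computation: (s0, babababb, #) ⊢ (s2, abababb, #) ⊢ (s0, bababb, #) ⊢ (s2, ababb, #) ⊢ (s0, babb, #) ⊢ (s2, abb, #) ⊢ (s0, bb, #) ⊢ (s2, b, #) ⊢ (s2, ε, XA#)
All input consumed and state s2 ∈ F.

Accept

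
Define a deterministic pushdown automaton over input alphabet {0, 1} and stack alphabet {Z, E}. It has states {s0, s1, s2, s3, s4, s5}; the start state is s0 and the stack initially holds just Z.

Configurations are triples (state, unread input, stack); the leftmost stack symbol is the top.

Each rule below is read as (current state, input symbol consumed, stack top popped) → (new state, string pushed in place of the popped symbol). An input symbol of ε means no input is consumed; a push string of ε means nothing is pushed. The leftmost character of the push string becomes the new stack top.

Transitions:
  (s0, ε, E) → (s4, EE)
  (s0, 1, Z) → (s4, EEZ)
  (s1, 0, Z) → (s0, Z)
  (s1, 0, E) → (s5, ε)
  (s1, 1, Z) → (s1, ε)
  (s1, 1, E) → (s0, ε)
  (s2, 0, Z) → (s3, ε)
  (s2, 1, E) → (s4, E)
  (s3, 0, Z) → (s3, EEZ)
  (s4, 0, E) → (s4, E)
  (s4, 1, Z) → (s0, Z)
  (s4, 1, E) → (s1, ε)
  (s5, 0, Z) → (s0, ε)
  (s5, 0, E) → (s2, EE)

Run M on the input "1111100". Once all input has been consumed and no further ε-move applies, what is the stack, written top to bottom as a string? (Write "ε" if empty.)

(s0, 1111100, Z)
  read 1, top Z: go to s4, push EEZ → (s4, 111100, EEZ)
  read 1, top E: go to s1, push ε → (s1, 11100, EZ)
  read 1, top E: go to s0, push ε → (s0, 1100, Z)
  read 1, top Z: go to s4, push EEZ → (s4, 100, EEZ)
  read 1, top E: go to s1, push ε → (s1, 00, EZ)
  read 0, top E: go to s5, push ε → (s5, 0, Z)
  read 0, top Z: go to s0, push ε → (s0, ε, ε)
All input consumed in state s0 with stack ε.

ε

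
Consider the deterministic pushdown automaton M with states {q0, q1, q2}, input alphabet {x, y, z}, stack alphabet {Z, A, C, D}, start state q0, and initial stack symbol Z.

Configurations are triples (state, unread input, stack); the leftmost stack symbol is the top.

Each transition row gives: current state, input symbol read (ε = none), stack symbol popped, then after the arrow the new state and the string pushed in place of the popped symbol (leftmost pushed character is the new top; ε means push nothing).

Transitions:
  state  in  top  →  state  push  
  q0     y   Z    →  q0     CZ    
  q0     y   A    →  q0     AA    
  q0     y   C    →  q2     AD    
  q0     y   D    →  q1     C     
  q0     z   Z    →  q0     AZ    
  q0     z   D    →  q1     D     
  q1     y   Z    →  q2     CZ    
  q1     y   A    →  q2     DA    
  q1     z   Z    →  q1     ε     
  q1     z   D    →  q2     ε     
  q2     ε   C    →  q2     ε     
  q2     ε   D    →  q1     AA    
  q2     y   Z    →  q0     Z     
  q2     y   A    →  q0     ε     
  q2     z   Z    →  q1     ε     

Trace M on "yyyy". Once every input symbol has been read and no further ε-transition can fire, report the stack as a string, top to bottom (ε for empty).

(q0, yyyy, Z)
  read y, top Z: go to q0, push CZ → (q0, yyy, CZ)
  read y, top C: go to q2, push AD → (q2, yy, ADZ)
  read y, top A: go to q0, push ε → (q0, y, DZ)
  read y, top D: go to q1, push C → (q1, ε, CZ)
All input consumed in state q1 with stack CZ.

CZ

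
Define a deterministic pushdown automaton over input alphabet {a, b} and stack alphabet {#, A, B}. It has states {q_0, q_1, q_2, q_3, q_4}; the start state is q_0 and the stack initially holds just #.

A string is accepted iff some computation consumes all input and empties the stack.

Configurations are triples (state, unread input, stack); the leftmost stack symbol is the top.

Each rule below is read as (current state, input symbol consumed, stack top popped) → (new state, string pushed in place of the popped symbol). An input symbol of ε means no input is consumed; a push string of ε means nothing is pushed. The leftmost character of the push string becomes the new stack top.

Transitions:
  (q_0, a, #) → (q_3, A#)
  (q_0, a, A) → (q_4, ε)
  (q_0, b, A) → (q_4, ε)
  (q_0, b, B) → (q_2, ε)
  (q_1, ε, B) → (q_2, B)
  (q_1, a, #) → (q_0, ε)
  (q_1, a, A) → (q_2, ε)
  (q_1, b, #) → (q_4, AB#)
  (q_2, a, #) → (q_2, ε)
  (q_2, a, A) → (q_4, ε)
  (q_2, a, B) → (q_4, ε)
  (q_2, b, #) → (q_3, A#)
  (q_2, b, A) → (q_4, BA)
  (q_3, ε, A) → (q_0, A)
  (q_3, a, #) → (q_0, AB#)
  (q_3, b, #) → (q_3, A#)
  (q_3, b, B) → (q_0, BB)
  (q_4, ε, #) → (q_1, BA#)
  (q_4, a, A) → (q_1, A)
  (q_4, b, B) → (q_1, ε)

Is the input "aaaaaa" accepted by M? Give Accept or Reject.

Accept

(q_0, aaaaaa, #) ⊢ (q_3, aaaaa, A#) ⊢ (q_0, aaaaa, A#) ⊢ (q_4, aaaa, #) ⊢ (q_1, aaaa, BA#) ⊢ (q_2, aaaa, BA#) ⊢ (q_4, aaa, A#) ⊢ (q_1, aa, A#) ⊢ (q_2, a, #) ⊢ (q_2, ε, ε)
All input consumed and the stack is empty.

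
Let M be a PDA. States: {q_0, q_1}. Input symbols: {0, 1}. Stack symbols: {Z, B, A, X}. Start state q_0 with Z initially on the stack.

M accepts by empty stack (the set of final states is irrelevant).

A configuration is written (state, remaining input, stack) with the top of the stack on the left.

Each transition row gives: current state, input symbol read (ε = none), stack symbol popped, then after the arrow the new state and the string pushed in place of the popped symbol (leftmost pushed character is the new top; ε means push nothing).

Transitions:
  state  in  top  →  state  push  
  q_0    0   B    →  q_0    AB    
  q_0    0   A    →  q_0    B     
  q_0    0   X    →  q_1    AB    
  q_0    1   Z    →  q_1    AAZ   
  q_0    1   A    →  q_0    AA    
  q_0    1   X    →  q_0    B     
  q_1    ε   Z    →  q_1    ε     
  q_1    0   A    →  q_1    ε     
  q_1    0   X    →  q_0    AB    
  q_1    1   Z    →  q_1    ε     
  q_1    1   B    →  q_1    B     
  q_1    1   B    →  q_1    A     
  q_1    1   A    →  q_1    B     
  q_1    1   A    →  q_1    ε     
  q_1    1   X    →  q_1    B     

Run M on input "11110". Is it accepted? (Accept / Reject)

One accepting computation: (q_0, 11110, Z) ⊢ (q_1, 1110, AAZ) ⊢ (q_1, 110, BAZ) ⊢ (q_1, 10, AAZ) ⊢ (q_1, 0, AZ) ⊢ (q_1, ε, Z) ⊢ (q_1, ε, ε)
All input consumed and the stack is empty.

Accept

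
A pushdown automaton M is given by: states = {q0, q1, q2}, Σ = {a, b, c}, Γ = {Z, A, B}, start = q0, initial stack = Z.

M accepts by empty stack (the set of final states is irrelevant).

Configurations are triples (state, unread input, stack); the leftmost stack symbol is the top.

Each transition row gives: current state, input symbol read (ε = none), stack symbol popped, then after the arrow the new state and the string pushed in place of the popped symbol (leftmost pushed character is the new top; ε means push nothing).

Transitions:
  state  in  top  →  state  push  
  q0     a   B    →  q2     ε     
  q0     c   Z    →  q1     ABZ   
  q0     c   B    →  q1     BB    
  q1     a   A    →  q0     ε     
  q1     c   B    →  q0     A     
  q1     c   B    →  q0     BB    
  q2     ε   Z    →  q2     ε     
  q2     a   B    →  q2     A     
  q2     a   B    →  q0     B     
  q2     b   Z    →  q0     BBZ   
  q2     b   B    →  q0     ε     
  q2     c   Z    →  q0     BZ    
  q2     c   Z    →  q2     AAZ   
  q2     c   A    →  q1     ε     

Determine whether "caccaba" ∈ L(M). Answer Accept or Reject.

Accept

One accepting computation: (q0, caccaba, Z) ⊢ (q1, accaba, ABZ) ⊢ (q0, ccaba, BZ) ⊢ (q1, caba, BBZ) ⊢ (q0, aba, BBBZ) ⊢ (q2, ba, BBZ) ⊢ (q0, a, BZ) ⊢ (q2, ε, Z) ⊢ (q2, ε, ε)
All input consumed and the stack is empty.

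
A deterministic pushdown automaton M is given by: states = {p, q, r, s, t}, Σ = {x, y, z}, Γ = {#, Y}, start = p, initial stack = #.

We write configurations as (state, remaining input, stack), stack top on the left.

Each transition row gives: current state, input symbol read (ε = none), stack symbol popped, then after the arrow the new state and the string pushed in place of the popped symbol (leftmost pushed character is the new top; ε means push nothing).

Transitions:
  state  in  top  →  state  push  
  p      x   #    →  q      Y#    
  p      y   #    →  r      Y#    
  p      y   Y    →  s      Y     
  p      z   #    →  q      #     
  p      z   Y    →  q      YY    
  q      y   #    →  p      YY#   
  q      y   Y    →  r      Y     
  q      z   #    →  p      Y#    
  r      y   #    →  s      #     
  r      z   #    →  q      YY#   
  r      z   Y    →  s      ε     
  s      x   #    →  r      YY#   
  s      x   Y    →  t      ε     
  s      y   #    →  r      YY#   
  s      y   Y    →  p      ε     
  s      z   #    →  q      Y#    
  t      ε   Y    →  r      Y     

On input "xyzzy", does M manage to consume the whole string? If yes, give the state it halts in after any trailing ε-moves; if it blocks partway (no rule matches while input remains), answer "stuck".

(p, xyzzy, #)
  read x, top #: go to q, push Y# → (q, yzzy, Y#)
  read y, top Y: go to r, push Y → (r, zzy, Y#)
  read z, top Y: go to s, push ε → (s, zy, #)
  read z, top #: go to q, push Y# → (q, y, Y#)
  read y, top Y: go to r, push Y → (r, ε, Y#)
All input consumed; M is in state r.

r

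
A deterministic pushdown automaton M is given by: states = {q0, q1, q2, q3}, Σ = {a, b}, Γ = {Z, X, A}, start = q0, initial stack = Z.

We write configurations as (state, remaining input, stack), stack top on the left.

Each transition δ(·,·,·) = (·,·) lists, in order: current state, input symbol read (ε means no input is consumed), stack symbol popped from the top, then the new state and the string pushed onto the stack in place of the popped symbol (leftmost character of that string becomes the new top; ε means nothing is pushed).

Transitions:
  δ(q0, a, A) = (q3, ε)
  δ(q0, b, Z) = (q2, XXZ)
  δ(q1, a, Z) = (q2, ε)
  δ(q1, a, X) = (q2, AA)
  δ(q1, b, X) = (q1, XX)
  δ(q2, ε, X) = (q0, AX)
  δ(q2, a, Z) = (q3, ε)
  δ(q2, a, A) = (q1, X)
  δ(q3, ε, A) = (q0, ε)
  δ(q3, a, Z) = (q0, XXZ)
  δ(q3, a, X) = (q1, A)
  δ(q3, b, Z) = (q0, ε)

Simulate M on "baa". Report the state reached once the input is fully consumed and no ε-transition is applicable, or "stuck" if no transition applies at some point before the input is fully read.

q1

(q0, baa, Z) ⊢ (q2, aa, XXZ) ⊢ (q0, aa, AXXZ) ⊢ (q3, a, XXZ) ⊢ (q1, ε, AXZ)
All input consumed; M is in state q1.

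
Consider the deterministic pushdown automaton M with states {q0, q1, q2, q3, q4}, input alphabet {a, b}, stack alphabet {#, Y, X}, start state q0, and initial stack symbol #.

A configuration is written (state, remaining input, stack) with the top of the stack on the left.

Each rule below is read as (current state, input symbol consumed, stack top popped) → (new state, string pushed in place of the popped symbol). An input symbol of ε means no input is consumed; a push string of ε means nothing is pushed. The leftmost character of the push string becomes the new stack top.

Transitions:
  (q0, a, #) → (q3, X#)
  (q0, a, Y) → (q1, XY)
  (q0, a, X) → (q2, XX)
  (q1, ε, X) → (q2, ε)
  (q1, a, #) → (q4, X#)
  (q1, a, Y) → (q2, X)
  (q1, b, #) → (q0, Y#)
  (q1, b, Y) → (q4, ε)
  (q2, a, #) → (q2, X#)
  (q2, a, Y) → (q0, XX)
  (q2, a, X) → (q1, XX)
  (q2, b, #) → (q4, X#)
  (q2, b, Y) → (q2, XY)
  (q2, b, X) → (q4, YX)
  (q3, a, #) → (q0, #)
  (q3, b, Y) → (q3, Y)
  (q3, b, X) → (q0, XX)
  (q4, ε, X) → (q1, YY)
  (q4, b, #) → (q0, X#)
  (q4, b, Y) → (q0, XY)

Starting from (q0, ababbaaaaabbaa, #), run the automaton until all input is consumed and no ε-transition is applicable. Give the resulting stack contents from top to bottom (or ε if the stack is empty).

XXYXXYXXX#

(q0, ababbaaaaabbaa, #)
  read a, top #: go to q3, push X# → (q3, babbaaaaabbaa, X#)
  read b, top X: go to q0, push XX → (q0, abbaaaaabbaa, XX#)
  read a, top X: go to q2, push XX → (q2, bbaaaaabbaa, XXX#)
  read b, top X: go to q4, push YX → (q4, baaaaabbaa, YXXX#)
  read b, top Y: go to q0, push XY → (q0, aaaaabbaa, XYXXX#)
  read a, top X: go to q2, push XX → (q2, aaaabbaa, XXYXXX#)
  read a, top X: go to q1, push XX → (q1, aaabbaa, XXXYXXX#)
  ε-move, top X: go to q2, push ε → (q2, aaabbaa, XXYXXX#)
  read a, top X: go to q1, push XX → (q1, aabbaa, XXXYXXX#)
  ε-move, top X: go to q2, push ε → (q2, aabbaa, XXYXXX#)
  read a, top X: go to q1, push XX → (q1, abbaa, XXXYXXX#)
  ε-move, top X: go to q2, push ε → (q2, abbaa, XXYXXX#)
  read a, top X: go to q1, push XX → (q1, bbaa, XXXYXXX#)
  ε-move, top X: go to q2, push ε → (q2, bbaa, XXYXXX#)
  read b, top X: go to q4, push YX → (q4, baa, YXXYXXX#)
  read b, top Y: go to q0, push XY → (q0, aa, XYXXYXXX#)
  read a, top X: go to q2, push XX → (q2, a, XXYXXYXXX#)
  read a, top X: go to q1, push XX → (q1, ε, XXXYXXYXXX#)
  ε-move, top X: go to q2, push ε → (q2, ε, XXYXXYXXX#)
All input consumed in state q2 with stack XXYXXYXXX#.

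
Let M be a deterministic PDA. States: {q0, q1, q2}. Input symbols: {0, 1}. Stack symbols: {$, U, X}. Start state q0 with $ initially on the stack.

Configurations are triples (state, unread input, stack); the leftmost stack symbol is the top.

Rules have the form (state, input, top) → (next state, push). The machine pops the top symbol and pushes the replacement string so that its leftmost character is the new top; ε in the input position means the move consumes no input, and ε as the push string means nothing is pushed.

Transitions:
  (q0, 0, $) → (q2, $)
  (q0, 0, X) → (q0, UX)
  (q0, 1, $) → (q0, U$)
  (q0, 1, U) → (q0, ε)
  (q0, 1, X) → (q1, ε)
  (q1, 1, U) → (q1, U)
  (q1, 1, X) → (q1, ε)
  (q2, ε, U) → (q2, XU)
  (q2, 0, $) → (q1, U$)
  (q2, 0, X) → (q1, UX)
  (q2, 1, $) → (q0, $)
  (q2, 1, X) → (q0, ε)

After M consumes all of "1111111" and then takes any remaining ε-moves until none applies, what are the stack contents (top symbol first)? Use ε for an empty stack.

U$

(q0, 1111111, $)
  read 1, top $: go to q0, push U$ → (q0, 111111, U$)
  read 1, top U: go to q0, push ε → (q0, 11111, $)
  read 1, top $: go to q0, push U$ → (q0, 1111, U$)
  read 1, top U: go to q0, push ε → (q0, 111, $)
  read 1, top $: go to q0, push U$ → (q0, 11, U$)
  read 1, top U: go to q0, push ε → (q0, 1, $)
  read 1, top $: go to q0, push U$ → (q0, ε, U$)
All input consumed in state q0 with stack U$.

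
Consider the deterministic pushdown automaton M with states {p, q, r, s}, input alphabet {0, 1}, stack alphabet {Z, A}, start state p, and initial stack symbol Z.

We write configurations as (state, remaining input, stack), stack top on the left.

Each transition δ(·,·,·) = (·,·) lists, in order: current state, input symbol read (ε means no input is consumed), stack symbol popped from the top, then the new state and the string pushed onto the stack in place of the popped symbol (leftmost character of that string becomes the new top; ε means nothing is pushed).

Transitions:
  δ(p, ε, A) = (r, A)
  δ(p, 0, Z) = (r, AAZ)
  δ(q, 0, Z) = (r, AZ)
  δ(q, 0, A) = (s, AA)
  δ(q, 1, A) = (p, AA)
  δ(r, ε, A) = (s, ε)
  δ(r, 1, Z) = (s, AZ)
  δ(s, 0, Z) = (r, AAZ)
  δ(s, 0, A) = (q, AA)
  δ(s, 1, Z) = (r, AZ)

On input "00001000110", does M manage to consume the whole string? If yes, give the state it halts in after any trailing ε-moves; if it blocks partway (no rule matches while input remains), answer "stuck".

stuck

(p, 00001000110, Z)
  read 0, top Z: go to r, push AAZ → (r, 0001000110, AAZ)
  ε-move, top A: go to s, push ε → (s, 0001000110, AZ)
  read 0, top A: go to q, push AA → (q, 001000110, AAZ)
  read 0, top A: go to s, push AA → (s, 01000110, AAAZ)
  read 0, top A: go to q, push AA → (q, 1000110, AAAAZ)
  read 1, top A: go to p, push AA → (p, 000110, AAAAAZ)
  ε-move, top A: go to r, push A → (r, 000110, AAAAAZ)
  ε-move, top A: go to s, push ε → (s, 000110, AAAAZ)
  read 0, top A: go to q, push AA → (q, 00110, AAAAAZ)
  read 0, top A: go to s, push AA → (s, 0110, AAAAAAZ)
  read 0, top A: go to q, push AA → (q, 110, AAAAAAAZ)
  read 1, top A: go to p, push AA → (p, 10, AAAAAAAAZ)
  ε-move, top A: go to r, push A → (r, 10, AAAAAAAAZ)
  ε-move, top A: go to s, push ε → (s, 10, AAAAAAAZ)
No transition for (s, 1, top A); M blocks with input 10 remaining.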